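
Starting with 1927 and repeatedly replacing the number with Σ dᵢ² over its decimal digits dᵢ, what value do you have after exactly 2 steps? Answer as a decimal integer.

1927 → 1² + 9² + 2² + 7² = 1 + 81 + 4 + 49 = 135
135 → 1² + 3² + 5² = 1 + 9 + 25 = 35

35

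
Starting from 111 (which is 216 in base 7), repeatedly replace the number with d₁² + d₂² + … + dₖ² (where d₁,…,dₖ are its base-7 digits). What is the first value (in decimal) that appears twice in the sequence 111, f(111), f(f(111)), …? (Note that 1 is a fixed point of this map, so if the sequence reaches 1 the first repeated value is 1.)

45

111 = (2,1,6)_7 → 41
41 = (5,6)_7 → 61
61 = (1,1,5)_7 → 27
27 = (3,6)_7 → 45
45 = (6,3)_7 → 45  — 45 already appeared earlier.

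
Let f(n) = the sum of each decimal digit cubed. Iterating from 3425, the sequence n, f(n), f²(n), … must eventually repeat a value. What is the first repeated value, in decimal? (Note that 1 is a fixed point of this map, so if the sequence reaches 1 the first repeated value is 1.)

371

3425 → 3³ + 4³ + 2³ + 5³ = 27 + 64 + 8 + 125 = 224
224 → 2³ + 2³ + 4³ = 8 + 8 + 64 = 80
80 → 8³ + 0³ = 512 + 0 = 512
512 → 5³ + 1³ + 2³ = 125 + 1 + 8 = 134
134 → 1³ + 3³ + 4³ = 1 + 27 + 64 = 92
92 → 9³ + 2³ = 729 + 8 = 737
737 → 7³ + 3³ + 7³ = 343 + 27 + 343 = 713
713 → 7³ + 1³ + 3³ = 343 + 1 + 27 = 371
371 → 3³ + 7³ + 1³ = 27 + 343 + 1 = 371  — 371 already appeared earlier.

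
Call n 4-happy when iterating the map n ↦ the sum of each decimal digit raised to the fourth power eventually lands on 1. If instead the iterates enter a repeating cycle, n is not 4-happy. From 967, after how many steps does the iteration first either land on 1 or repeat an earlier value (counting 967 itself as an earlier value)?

14

967 → 9⁴ + 6⁴ + 7⁴ = 10258
10258 → 1⁴ + 0⁴ + 2⁴ + 5⁴ + 8⁴ = 4738
4738 → 4⁴ + 7⁴ + 3⁴ + 8⁴ = 6834
6834 → 6⁴ + 8⁴ + 3⁴ + 4⁴ = 5729
5729 → 5⁴ + 7⁴ + 2⁴ + 9⁴ = 9603
9603 → 9⁴ + 6⁴ + 0⁴ + 3⁴ = 7938
7938 → 7⁴ + 9⁴ + 3⁴ + 8⁴ = 13139
13139 → 1⁴ + 3⁴ + 1⁴ + 3⁴ + 9⁴ = 6725
6725 → 6⁴ + 7⁴ + 2⁴ + 5⁴ = 4338
4338 → 4⁴ + 3⁴ + 3⁴ + 8⁴ = 4514
4514 → 4⁴ + 5⁴ + 1⁴ + 4⁴ = 1138
1138 → 1⁴ + 1⁴ + 3⁴ + 8⁴ = 4179
4179 → 4⁴ + 1⁴ + 7⁴ + 9⁴ = 9219
9219 → 9⁴ + 2⁴ + 1⁴ + 9⁴ = 13139  — 13139 repeats.
That took 14 steps.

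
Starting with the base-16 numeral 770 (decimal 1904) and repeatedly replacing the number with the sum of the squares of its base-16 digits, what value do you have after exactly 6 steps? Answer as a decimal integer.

16

1904 = (7,7,0)_16 → 7² + 7² + 0² = 98
98 = (6,2)_16 → 6² + 2² = 40
40 = (2,8)_16 → 2² + 8² = 68
68 = (4,4)_16 → 4² + 4² = 32
32 = (2,0)_16 → 2² + 0² = 4
4 = (4)_16 → 4² = 16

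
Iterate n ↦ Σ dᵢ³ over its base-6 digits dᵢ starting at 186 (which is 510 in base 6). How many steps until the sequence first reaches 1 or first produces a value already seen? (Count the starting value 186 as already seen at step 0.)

186 = (5,1,0)_6 → 5³ + 1³ + 0³ = 126
126 = (3,3,0)_6 → 3³ + 3³ + 0³ = 54
54 = (1,3,0)_6 → 1³ + 3³ + 0³ = 28
28 = (4,4)_6 → 4³ + 4³ = 128
128 = (3,3,2)_6 → 3³ + 3³ + 2³ = 62
62 = (1,4,2)_6 → 1³ + 4³ + 2³ = 73
73 = (2,0,1)_6 → 2³ + 0³ + 1³ = 9
9 = (1,3)_6 → 1³ + 3³ = 28  — 28 repeats.
That took 8 steps.

8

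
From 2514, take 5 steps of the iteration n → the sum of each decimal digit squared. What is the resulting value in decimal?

89

2514 → 2² + 5² + 1² + 4² = 4 + 25 + 1 + 16 = 46
46 → 4² + 6² = 16 + 36 = 52
52 → 5² + 2² = 25 + 4 = 29
29 → 2² + 9² = 4 + 81 = 85
85 → 8² + 5² = 64 + 25 = 89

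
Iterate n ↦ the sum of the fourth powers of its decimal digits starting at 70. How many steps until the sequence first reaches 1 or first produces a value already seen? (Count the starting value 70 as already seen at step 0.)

70 → 7⁴ + 0⁴ = 2401 + 0 = 2401
2401 → 2⁴ + 4⁴ + 0⁴ + 1⁴ = 16 + 256 + 0 + 1 = 273
273 → 2⁴ + 7⁴ + 3⁴ = 16 + 2401 + 81 = 2498
2498 → 2⁴ + 4⁴ + 9⁴ + 8⁴ = 16 + 256 + 6561 + 4096 = 10929
10929 → 1⁴ + 0⁴ + 9⁴ + 2⁴ + 9⁴ = 1 + 0 + 6561 + 16 + 6561 = 13139
13139 → 1⁴ + 3⁴ + 1⁴ + 3⁴ + 9⁴ = 1 + 81 + 1 + 81 + 6561 = 6725
6725 → 6⁴ + 7⁴ + 2⁴ + 5⁴ = 1296 + 2401 + 16 + 625 = 4338
4338 → 4⁴ + 3⁴ + 3⁴ + 8⁴ = 256 + 81 + 81 + 4096 = 4514
4514 → 4⁴ + 5⁴ + 1⁴ + 4⁴ = 256 + 625 + 1 + 256 = 1138
1138 → 1⁴ + 1⁴ + 3⁴ + 8⁴ = 1 + 1 + 81 + 4096 = 4179
4179 → 4⁴ + 1⁴ + 7⁴ + 9⁴ = 256 + 1 + 2401 + 6561 = 9219
9219 → 9⁴ + 2⁴ + 1⁴ + 9⁴ = 6561 + 16 + 1 + 6561 = 13139  — 13139 repeats.
That took 12 steps.

12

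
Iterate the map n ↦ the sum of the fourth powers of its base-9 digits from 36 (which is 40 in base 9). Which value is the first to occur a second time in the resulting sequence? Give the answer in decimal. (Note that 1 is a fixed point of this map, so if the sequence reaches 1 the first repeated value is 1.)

36 = (4,0)_9 → 4⁴ + 0⁴ = 256
256 = (3,1,4)_9 → 3⁴ + 1⁴ + 4⁴ = 338
338 = (4,1,5)_9 → 4⁴ + 1⁴ + 5⁴ = 882
882 = (1,1,8,0)_9 → 1⁴ + 1⁴ + 8⁴ + 0⁴ = 4098
4098 = (5,5,5,3)_9 → 5⁴ + 5⁴ + 5⁴ + 3⁴ = 1956
1956 = (2,6,1,3)_9 → 2⁴ + 6⁴ + 1⁴ + 3⁴ = 1394
1394 = (1,8,1,8)_9 → 1⁴ + 8⁴ + 1⁴ + 8⁴ = 8194
8194 = (1,2,2,1,4)_9 → 1⁴ + 2⁴ + 2⁴ + 1⁴ + 4⁴ = 290
290 = (3,5,2)_9 → 3⁴ + 5⁴ + 2⁴ = 722
722 = (8,8,2)_9 → 8⁴ + 8⁴ + 2⁴ = 8208
8208 = (1,2,2,3,0)_9 → 1⁴ + 2⁴ + 2⁴ + 3⁴ + 0⁴ = 114
114 = (1,3,6)_9 → 1⁴ + 3⁴ + 6⁴ = 1378
1378 = (1,8,0,1)_9 → 1⁴ + 8⁴ + 0⁴ + 1⁴ = 4098  — 4098 already appeared earlier.

4098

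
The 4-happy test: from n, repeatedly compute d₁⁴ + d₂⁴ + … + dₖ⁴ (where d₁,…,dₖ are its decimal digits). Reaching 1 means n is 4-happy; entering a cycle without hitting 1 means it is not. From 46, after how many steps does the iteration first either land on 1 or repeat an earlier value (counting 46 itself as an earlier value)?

46 → 4⁴ + 6⁴ = 1552
1552 → 1⁴ + 5⁴ + 5⁴ + 2⁴ = 1267
1267 → 1⁴ + 2⁴ + 6⁴ + 7⁴ = 3714
3714 → 3⁴ + 7⁴ + 1⁴ + 4⁴ = 2739
2739 → 2⁴ + 7⁴ + 3⁴ + 9⁴ = 9059
9059 → 9⁴ + 0⁴ + 5⁴ + 9⁴ = 13747
13747 → 1⁴ + 3⁴ + 7⁴ + 4⁴ + 7⁴ = 5140
5140 → 5⁴ + 1⁴ + 4⁴ + 0⁴ = 882
882 → 8⁴ + 8⁴ + 2⁴ = 8208
8208 → 8⁴ + 2⁴ + 0⁴ + 8⁴ = 8208  — 8208 repeats.
That took 10 steps.

10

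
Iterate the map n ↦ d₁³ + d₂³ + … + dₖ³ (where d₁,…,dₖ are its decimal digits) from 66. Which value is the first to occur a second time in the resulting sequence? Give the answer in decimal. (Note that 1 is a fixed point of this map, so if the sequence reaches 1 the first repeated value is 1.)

153

66 → 6³ + 6³ = 216 + 216 = 432
432 → 4³ + 3³ + 2³ = 64 + 27 + 8 = 99
99 → 9³ + 9³ = 729 + 729 = 1458
1458 → 1³ + 4³ + 5³ + 8³ = 1 + 64 + 125 + 512 = 702
702 → 7³ + 0³ + 2³ = 343 + 0 + 8 = 351
351 → 3³ + 5³ + 1³ = 27 + 125 + 1 = 153
153 → 1³ + 5³ + 3³ = 1 + 125 + 27 = 153  — 153 already appeared earlier.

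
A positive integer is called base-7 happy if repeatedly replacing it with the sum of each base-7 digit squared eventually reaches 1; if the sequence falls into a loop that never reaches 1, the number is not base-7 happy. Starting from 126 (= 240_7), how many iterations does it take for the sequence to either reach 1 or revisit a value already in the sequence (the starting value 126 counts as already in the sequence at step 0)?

126 = (2,4,0)_7 → 2² + 4² + 0² = 20
20 = (2,6)_7 → 2² + 6² = 40
40 = (5,5)_7 → 5² + 5² = 50
50 = (1,0,1)_7 → 1² + 0² + 1² = 2
2 = (2)_7 → 2² = 4
4 = (4)_7 → 4² = 16
16 = (2,2)_7 → 2² + 2² = 8
8 = (1,1)_7 → 1² + 1² = 2  — 2 repeats.
That took 8 steps.

8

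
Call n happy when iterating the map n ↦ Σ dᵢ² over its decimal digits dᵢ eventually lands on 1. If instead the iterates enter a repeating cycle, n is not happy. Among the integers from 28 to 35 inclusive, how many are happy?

3

28: 28 → 68 → 100 → 1  (reaches 1)
29: 29 → 85 → 89 → 145 → 42 → 20 → 4 → 16 → 37 → 58 → 89  (repeats 89)
30: 30 → 9 → 81 → 65 → 61 → 37 → 58 → 89 → 145 → 42 → 20 → 4 → 16 → 37  (repeats 37)
31: 31 → 10 → 1  (reaches 1)
32: 32 → 13 → 10 → 1  (reaches 1)
33: 33 → 18 → 65 → 61 → 37 → 58 → 89 → 145 → 42 → 20 → 4 → 16 → 37  (repeats 37)
34: 34 → 25 → 29 → 85 → 89 → 145 → 42 → 20 → 4 → 16 → 37 → 58 → 89  (repeats 89)
35: 35 → 34 → 25 → 29 → 85 → 89 → 145 → 42 → 20 → 4 → 16 → 37 → 58 → 89  (repeats 89)
happy: 28, 31, 32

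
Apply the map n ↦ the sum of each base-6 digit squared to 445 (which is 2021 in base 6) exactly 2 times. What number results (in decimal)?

10

445 = (2,0,2,1)_6 → 2² + 0² + 2² + 1² = 9
9 = (1,3)_6 → 1² + 3² = 10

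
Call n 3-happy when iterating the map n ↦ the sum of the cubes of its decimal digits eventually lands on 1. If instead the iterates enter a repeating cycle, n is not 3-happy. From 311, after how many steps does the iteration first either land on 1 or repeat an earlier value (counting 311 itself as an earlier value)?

311 → 3³ + 1³ + 1³ = 27 + 1 + 1 = 29
29 → 2³ + 9³ = 8 + 729 = 737
737 → 7³ + 3³ + 7³ = 343 + 27 + 343 = 713
713 → 7³ + 1³ + 3³ = 343 + 1 + 27 = 371
371 → 3³ + 7³ + 1³ = 27 + 343 + 1 = 371  — 371 repeats.
That took 5 steps.

5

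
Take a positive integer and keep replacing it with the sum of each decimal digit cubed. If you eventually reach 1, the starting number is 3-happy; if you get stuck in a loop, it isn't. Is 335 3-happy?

335 → 3³ + 3³ + 5³ = 27 + 27 + 125 = 179
179 → 1³ + 7³ + 9³ = 1 + 343 + 729 = 1073
1073 → 1³ + 0³ + 7³ + 3³ = 1 + 0 + 343 + 27 = 371
371 → 3³ + 7³ + 1³ = 27 + 343 + 1 = 371  — 371 already seen; the sequence cycles without reaching 1.

not 3-happy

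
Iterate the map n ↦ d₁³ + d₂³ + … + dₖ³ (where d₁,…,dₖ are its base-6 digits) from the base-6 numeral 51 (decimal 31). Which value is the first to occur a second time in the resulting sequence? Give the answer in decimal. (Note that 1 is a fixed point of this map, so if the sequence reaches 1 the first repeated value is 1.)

28

31 = (5,1)_6 → 5³ + 1³ = 126
126 = (3,3,0)_6 → 3³ + 3³ + 0³ = 54
54 = (1,3,0)_6 → 1³ + 3³ + 0³ = 28
28 = (4,4)_6 → 4³ + 4³ = 128
128 = (3,3,2)_6 → 3³ + 3³ + 2³ = 62
62 = (1,4,2)_6 → 1³ + 4³ + 2³ = 73
73 = (2,0,1)_6 → 2³ + 0³ + 1³ = 9
9 = (1,3)_6 → 1³ + 3³ = 28  — 28 already appeared earlier.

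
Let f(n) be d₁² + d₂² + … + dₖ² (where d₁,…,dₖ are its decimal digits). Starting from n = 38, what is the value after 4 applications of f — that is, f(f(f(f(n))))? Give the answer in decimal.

38 → 3² + 8² = 9 + 64 = 73
73 → 7² + 3² = 49 + 9 = 58
58 → 5² + 8² = 25 + 64 = 89
89 → 8² + 9² = 64 + 81 = 145

145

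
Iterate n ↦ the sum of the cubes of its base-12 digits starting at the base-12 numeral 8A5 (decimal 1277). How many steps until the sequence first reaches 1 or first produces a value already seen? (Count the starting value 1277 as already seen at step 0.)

4

1277 = (8,10,5)_12 → 8³ + 10³ + 5³ = 1637
1637 = (11,4,5)_12 → 11³ + 4³ + 5³ = 1520
1520 = (10,6,8)_12 → 10³ + 6³ + 8³ = 1728
1728 = (1,0,0,0)_12 → 1³ + 0³ + 0³ + 0³ = 1  — reached 1.
That took 4 steps.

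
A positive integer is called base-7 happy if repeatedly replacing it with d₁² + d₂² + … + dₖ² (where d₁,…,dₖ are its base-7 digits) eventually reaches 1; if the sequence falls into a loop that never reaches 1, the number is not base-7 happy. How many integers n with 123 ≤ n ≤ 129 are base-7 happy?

123: 123 → 29 → 17 → 13 → 37 → 29  (repeats 29)
124: 124 → 38 → 34 → 52 → 10 → 10  (repeats 10)
125: 125 → 49 → 1  (reaches 1)
126: 126 → 20 → 40 → 50 → 2 → 4 → 16 → 8 → 2  (repeats 2)
127: 127 → 21 → 9 → 5 → 25 → 25  (repeats 25)
128: 128 → 24 → 18 → 20 → 40 → 50 → 2 → 4 → 16 → 8 → 2  (repeats 2)
129: 129 → 29 → 17 → 13 → 37 → 29  (repeats 29)
base-7 happy: 125

1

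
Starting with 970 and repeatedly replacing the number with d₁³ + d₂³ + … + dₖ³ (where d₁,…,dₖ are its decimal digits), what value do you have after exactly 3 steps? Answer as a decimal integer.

160

970 → 9³ + 7³ + 0³ = 1072
1072 → 1³ + 0³ + 7³ + 2³ = 352
352 → 3³ + 5³ + 2³ = 160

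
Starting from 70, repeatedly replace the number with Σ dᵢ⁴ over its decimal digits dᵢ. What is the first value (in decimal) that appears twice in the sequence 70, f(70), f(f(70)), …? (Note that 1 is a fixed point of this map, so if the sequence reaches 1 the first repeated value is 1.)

13139

70 → 7⁴ + 0⁴ = 2401
2401 → 2⁴ + 4⁴ + 0⁴ + 1⁴ = 273
273 → 2⁴ + 7⁴ + 3⁴ = 2498
2498 → 2⁴ + 4⁴ + 9⁴ + 8⁴ = 10929
10929 → 1⁴ + 0⁴ + 9⁴ + 2⁴ + 9⁴ = 13139
13139 → 1⁴ + 3⁴ + 1⁴ + 3⁴ + 9⁴ = 6725
6725 → 6⁴ + 7⁴ + 2⁴ + 5⁴ = 4338
4338 → 4⁴ + 3⁴ + 3⁴ + 8⁴ = 4514
4514 → 4⁴ + 5⁴ + 1⁴ + 4⁴ = 1138
1138 → 1⁴ + 1⁴ + 3⁴ + 8⁴ = 4179
4179 → 4⁴ + 1⁴ + 7⁴ + 9⁴ = 9219
9219 → 9⁴ + 2⁴ + 1⁴ + 9⁴ = 13139  — 13139 already appeared earlier.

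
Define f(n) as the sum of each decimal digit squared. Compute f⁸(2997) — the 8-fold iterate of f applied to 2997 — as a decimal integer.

2997 → 2² + 9² + 9² + 7² = 4 + 81 + 81 + 49 = 215
215 → 2² + 1² + 5² = 4 + 1 + 25 = 30
30 → 3² + 0² = 9 + 0 = 9
9 → 9² = 81
81 → 8² + 1² = 64 + 1 = 65
65 → 6² + 5² = 36 + 25 = 61
61 → 6² + 1² = 36 + 1 = 37
37 → 3² + 7² = 9 + 49 = 58

58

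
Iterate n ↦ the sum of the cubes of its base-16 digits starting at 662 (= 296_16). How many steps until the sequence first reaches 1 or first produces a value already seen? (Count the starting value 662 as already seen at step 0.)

7

662 = (2,9,6)_16 → 2³ + 9³ + 6³ = 953
953 = (3,11,9)_16 → 3³ + 11³ + 9³ = 2087
2087 = (8,2,7)_16 → 8³ + 2³ + 7³ = 863
863 = (3,5,15)_16 → 3³ + 5³ + 15³ = 3527
3527 = (13,12,7)_16 → 13³ + 12³ + 7³ = 4268
4268 = (1,0,10,12)_16 → 1³ + 0³ + 10³ + 12³ = 2729
2729 = (10,10,9)_16 → 10³ + 10³ + 9³ = 2729  — 2729 repeats.
That took 7 steps.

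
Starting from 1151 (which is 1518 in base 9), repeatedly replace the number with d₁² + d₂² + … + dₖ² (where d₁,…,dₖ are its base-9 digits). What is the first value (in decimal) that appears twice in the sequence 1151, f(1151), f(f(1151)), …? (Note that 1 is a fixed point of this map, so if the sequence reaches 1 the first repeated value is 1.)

1

1151 = (1,5,1,8)_9 → 91
91 = (1,1,1)_9 → 3
3 = (3)_9 → 9
9 = (1,0)_9 → 1  — reached the fixed point 1.
1 → 1, so 1 is the first repeated value.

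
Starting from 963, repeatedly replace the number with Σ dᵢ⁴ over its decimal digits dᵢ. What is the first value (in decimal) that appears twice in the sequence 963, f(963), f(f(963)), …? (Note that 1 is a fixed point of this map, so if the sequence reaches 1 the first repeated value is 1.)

963 → 7938
7938 → 13139
13139 → 6725
6725 → 4338
4338 → 4514
4514 → 1138
1138 → 4179
4179 → 9219
9219 → 13139  — 13139 already appeared earlier.

13139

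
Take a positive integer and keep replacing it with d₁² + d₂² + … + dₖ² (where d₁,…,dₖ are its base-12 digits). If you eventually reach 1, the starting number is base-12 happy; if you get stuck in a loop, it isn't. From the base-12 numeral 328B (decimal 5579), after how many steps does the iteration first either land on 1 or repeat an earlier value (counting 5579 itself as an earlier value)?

5579 = (3,2,8,11)_12 → 3² + 2² + 8² + 11² = 198
198 = (1,4,6)_12 → 1² + 4² + 6² = 53
53 = (4,5)_12 → 4² + 5² = 41
41 = (3,5)_12 → 3² + 5² = 34
34 = (2,10)_12 → 2² + 10² = 104
104 = (8,8)_12 → 8² + 8² = 128
128 = (10,8)_12 → 10² + 8² = 164
164 = (1,1,8)_12 → 1² + 1² + 8² = 66
66 = (5,6)_12 → 5² + 6² = 61
61 = (5,1)_12 → 5² + 1² = 26
26 = (2,2)_12 → 2² + 2² = 8
8 = (8)_12 → 8² = 64
64 = (5,4)_12 → 5² + 4² = 41  — 41 repeats.
That took 13 steps.

13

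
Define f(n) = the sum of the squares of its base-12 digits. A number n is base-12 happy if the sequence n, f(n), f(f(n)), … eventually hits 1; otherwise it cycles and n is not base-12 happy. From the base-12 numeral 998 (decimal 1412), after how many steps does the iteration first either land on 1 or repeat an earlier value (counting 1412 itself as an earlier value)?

1412 = (9,9,8)_12 → 9² + 9² + 8² = 226
226 = (1,6,10)_12 → 1² + 6² + 10² = 137
137 = (11,5)_12 → 11² + 5² = 146
146 = (1,0,2)_12 → 1² + 0² + 2² = 5
5 = (5)_12 → 5² = 25
25 = (2,1)_12 → 2² + 1² = 5  — 5 repeats.
That took 6 steps.

6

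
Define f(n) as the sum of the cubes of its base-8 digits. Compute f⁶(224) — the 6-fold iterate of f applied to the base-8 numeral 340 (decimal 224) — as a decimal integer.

434

224 = (3,4,0)_8 → 3³ + 4³ + 0³ = 27 + 64 + 0 = 91
91 = (1,3,3)_8 → 1³ + 3³ + 3³ = 1 + 27 + 27 = 55
55 = (6,7)_8 → 6³ + 7³ = 216 + 343 = 559
559 = (1,0,5,7)_8 → 1³ + 0³ + 5³ + 7³ = 1 + 0 + 125 + 343 = 469
469 = (7,2,5)_8 → 7³ + 2³ + 5³ = 343 + 8 + 125 = 476
476 = (7,3,4)_8 → 7³ + 3³ + 4³ = 343 + 27 + 64 = 434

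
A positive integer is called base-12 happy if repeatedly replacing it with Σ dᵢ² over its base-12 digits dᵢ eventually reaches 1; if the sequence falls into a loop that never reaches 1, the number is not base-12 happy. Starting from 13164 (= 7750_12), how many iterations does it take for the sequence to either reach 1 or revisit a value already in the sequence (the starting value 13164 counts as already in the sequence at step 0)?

9

13164 = (7,7,5,0)_12 → 7² + 7² + 5² + 0² = 49 + 49 + 25 + 0 = 123
123 = (10,3)_12 → 10² + 3² = 100 + 9 = 109
109 = (9,1)_12 → 9² + 1² = 81 + 1 = 82
82 = (6,10)_12 → 6² + 10² = 36 + 100 = 136
136 = (11,4)_12 → 11² + 4² = 121 + 16 = 137
137 = (11,5)_12 → 11² + 5² = 121 + 25 = 146
146 = (1,0,2)_12 → 1² + 0² + 2² = 1 + 0 + 4 = 5
5 = (5)_12 → 5² = 25
25 = (2,1)_12 → 2² + 1² = 4 + 1 = 5  — 5 repeats.
That took 9 steps.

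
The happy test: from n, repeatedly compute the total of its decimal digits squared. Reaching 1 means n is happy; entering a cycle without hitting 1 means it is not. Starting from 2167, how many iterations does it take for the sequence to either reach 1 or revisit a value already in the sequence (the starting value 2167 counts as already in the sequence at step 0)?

2167 → 90
90 → 81
81 → 65
65 → 61
61 → 37
37 → 58
58 → 89
89 → 145
145 → 42
42 → 20
20 → 4
4 → 16
16 → 37  — 37 repeats.
That took 13 steps.

13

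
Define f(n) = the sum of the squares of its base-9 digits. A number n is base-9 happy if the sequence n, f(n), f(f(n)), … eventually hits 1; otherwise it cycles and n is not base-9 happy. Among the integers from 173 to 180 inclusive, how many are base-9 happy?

1

173: 173 → 9 → 1  — base-9 happy
174: 174 → 14 → 26 → 68 → 74 → 68  — not base-9 happy
175: 175 → 21 → 13 → 17 → 65 → 53 → 89 → 65  — not base-9 happy
176: 176 → 30 → 18 → 4 → 16 → 50 → 50  — not base-9 happy
177: 177 → 41 → 41  — not base-9 happy
178: 178 → 54 → 36 → 16 → 50 → 50  — not base-9 happy
179: 179 → 69 → 85 → 17 → 65 → 53 → 89 → 65  — not base-9 happy
180: 180 → 8 → 64 → 50 → 50  — not base-9 happy
base-9 happy: 173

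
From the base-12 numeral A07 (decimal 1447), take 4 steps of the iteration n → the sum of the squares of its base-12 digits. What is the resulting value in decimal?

1447 = (10,0,7)_12 → 10² + 0² + 7² = 149
149 = (1,0,5)_12 → 1² + 0² + 5² = 26
26 = (2,2)_12 → 2² + 2² = 8
8 = (8)_12 → 8² = 64

64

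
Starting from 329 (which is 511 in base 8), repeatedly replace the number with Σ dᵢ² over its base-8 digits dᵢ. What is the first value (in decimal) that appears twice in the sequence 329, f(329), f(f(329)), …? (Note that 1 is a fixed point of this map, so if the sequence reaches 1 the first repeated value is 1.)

1

329 = (5,1,1)_8 → 27
27 = (3,3)_8 → 18
18 = (2,2)_8 → 8
8 = (1,0)_8 → 1  — reached the fixed point 1.
1 → 1, so 1 is the first repeated value.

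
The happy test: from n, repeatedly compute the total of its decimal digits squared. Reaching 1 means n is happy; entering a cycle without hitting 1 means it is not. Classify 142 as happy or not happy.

not happy

142 → 1² + 4² + 2² = 21
21 → 2² + 1² = 5
5 → 5² = 25
25 → 2² + 5² = 29
29 → 2² + 9² = 85
85 → 8² + 5² = 89
89 → 8² + 9² = 145
145 → 1² + 4² + 5² = 42
42 → 4² + 2² = 20
20 → 2² + 0² = 4
4 → 4² = 16
16 → 1² + 6² = 37
37 → 3² + 7² = 58
58 → 5² + 8² = 89  — 89 already seen; the sequence cycles without reaching 1.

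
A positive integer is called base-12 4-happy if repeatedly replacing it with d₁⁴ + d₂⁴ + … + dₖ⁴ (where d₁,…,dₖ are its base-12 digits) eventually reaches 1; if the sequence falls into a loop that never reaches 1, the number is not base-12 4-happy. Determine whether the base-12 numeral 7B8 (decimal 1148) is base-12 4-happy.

1148 = (7,11,8)_12 → 7⁴ + 11⁴ + 8⁴ = 21138
21138 = (1,0,2,9,6)_12 → 1⁴ + 0⁴ + 2⁴ + 9⁴ + 6⁴ = 7874
7874 = (4,6,8,2)_12 → 4⁴ + 6⁴ + 8⁴ + 2⁴ = 5664
5664 = (3,3,4,0)_12 → 3⁴ + 3⁴ + 4⁴ + 0⁴ = 418
418 = (2,10,10)_12 → 2⁴ + 10⁴ + 10⁴ = 20016
20016 = (11,7,0,0)_12 → 11⁴ + 7⁴ + 0⁴ + 0⁴ = 17042
17042 = (9,10,4,2)_12 → 9⁴ + 10⁴ + 4⁴ + 2⁴ = 16833
16833 = (9,8,10,9)_12 → 9⁴ + 8⁴ + 10⁴ + 9⁴ = 27218
27218 = (1,3,9,0,2)_12 → 1⁴ + 3⁴ + 9⁴ + 0⁴ + 2⁴ = 6659
6659 = (3,10,2,11)_12 → 3⁴ + 10⁴ + 2⁴ + 11⁴ = 24738
24738 = (1,2,3,9,6)_12 → 1⁴ + 2⁴ + 3⁴ + 9⁴ + 6⁴ = 7955
7955 = (4,7,2,11)_12 → 4⁴ + 7⁴ + 2⁴ + 11⁴ = 17314
17314 = (10,0,2,10)_12 → 10⁴ + 0⁴ + 2⁴ + 10⁴ = 20016  — 20016 already seen; the sequence cycles without reaching 1.

not base-12 4-happy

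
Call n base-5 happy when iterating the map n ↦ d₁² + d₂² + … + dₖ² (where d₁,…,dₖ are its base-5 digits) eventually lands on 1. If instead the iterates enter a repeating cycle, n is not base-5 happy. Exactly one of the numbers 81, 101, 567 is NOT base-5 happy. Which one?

81: 81 → 11 → 5 → 1  — reaches 1 (base-5 happy)
101: 101 → 17 → 13 → 13  — repeats 13 (not base-5 happy)
567: 567 → 33 → 11 → 5 → 1  — reaches 1 (base-5 happy)

101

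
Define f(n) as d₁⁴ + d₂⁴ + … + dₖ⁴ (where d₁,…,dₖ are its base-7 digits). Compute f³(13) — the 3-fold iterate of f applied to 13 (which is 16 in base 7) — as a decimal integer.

13 = (1,6)_7 → 1297
1297 = (3,5,3,2)_7 → 803
803 = (2,2,2,5)_7 → 673

673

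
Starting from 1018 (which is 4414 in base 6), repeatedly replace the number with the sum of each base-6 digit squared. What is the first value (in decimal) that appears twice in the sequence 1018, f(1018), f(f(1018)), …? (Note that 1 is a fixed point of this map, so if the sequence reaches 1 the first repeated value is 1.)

1018 = (4,4,1,4)_6 → 4² + 4² + 1² + 4² = 49
49 = (1,2,1)_6 → 1² + 2² + 1² = 6
6 = (1,0)_6 → 1² + 0² = 1  — reached the fixed point 1.
1 → 1, so 1 is the first repeated value.

1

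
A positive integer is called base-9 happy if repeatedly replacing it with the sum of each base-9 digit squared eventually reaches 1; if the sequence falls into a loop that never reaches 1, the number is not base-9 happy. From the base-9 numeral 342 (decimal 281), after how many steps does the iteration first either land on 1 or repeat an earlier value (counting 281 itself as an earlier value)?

7

281 = (3,4,2)_9 → 3² + 4² + 2² = 29
29 = (3,2)_9 → 3² + 2² = 13
13 = (1,4)_9 → 1² + 4² = 17
17 = (1,8)_9 → 1² + 8² = 65
65 = (7,2)_9 → 7² + 2² = 53
53 = (5,8)_9 → 5² + 8² = 89
89 = (1,0,8)_9 → 1² + 0² + 8² = 65  — 65 repeats.
That took 7 steps.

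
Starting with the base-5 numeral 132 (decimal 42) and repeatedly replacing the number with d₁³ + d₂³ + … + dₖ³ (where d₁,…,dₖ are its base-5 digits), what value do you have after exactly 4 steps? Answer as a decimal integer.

42 = (1,3,2)_5 → 1³ + 3³ + 2³ = 36
36 = (1,2,1)_5 → 1³ + 2³ + 1³ = 10
10 = (2,0)_5 → 2³ + 0³ = 8
8 = (1,3)_5 → 1³ + 3³ = 28

28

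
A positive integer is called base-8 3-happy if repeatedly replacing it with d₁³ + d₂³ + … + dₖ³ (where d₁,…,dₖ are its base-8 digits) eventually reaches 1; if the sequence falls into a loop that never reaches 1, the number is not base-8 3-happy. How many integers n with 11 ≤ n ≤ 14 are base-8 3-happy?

11: 11 → 28 → 91 → 55 → 559 → 469 → 476 → 434 → 440 → 559  (repeats 559)
12: 12 → 65 → 2 → 8 → 1  (reaches 1)
13: 13 → 126 → 560 → 217 → 55 → 559 → 469 → 476 → 434 → 440 → 559  (repeats 559)
14: 14 → 217 → 55 → 559 → 469 → 476 → 434 → 440 → 559  (repeats 559)
base-8 3-happy: 12

1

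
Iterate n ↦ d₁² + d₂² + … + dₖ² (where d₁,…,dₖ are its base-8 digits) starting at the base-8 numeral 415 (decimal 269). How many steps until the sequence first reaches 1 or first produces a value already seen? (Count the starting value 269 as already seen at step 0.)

5

269 = (4,1,5)_8 → 42
42 = (5,2)_8 → 29
29 = (3,5)_8 → 34
34 = (4,2)_8 → 20
20 = (2,4)_8 → 20  — 20 repeats.
That took 5 steps.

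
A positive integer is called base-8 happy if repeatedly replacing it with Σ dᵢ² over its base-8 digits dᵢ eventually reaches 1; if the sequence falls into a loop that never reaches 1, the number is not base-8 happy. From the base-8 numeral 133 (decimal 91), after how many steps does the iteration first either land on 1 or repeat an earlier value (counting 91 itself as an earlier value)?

4

91 = (1,3,3)_8 → 19
19 = (2,3)_8 → 13
13 = (1,5)_8 → 26
26 = (3,2)_8 → 13  — 13 repeats.
That took 4 steps.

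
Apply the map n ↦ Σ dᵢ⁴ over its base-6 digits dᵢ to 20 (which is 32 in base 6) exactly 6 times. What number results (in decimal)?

609

20 = (3,2)_6 → 3⁴ + 2⁴ = 97
97 = (2,4,1)_6 → 2⁴ + 4⁴ + 1⁴ = 273
273 = (1,1,3,3)_6 → 1⁴ + 1⁴ + 3⁴ + 3⁴ = 164
164 = (4,3,2)_6 → 4⁴ + 3⁴ + 2⁴ = 353
353 = (1,3,4,5)_6 → 1⁴ + 3⁴ + 4⁴ + 5⁴ = 963
963 = (4,2,4,3)_6 → 4⁴ + 2⁴ + 4⁴ + 3⁴ = 609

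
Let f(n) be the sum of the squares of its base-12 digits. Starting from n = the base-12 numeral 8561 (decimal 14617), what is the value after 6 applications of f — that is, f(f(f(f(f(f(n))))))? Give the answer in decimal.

25

14617 = (8,5,6,1)_12 → 8² + 5² + 6² + 1² = 126
126 = (10,6)_12 → 10² + 6² = 136
136 = (11,4)_12 → 11² + 4² = 137
137 = (11,5)_12 → 11² + 5² = 146
146 = (1,0,2)_12 → 1² + 0² + 2² = 5
5 = (5)_12 → 5² = 25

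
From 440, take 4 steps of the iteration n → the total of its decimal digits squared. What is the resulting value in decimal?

440 → 4² + 4² + 0² = 32
32 → 3² + 2² = 13
13 → 1² + 3² = 10
10 → 1² + 0² = 1

1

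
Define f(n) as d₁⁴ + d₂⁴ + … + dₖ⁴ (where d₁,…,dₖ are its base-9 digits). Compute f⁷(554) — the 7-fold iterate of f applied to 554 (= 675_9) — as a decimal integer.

554 = (6,7,5)_9 → 6⁴ + 7⁴ + 5⁴ = 4322
4322 = (5,8,3,2)_9 → 5⁴ + 8⁴ + 3⁴ + 2⁴ = 4818
4818 = (6,5,4,3)_9 → 6⁴ + 5⁴ + 4⁴ + 3⁴ = 2258
2258 = (3,0,7,8)_9 → 3⁴ + 0⁴ + 7⁴ + 8⁴ = 6578
6578 = (1,0,0,1,8)_9 → 1⁴ + 0⁴ + 0⁴ + 1⁴ + 8⁴ = 4098
4098 = (5,5,5,3)_9 → 5⁴ + 5⁴ + 5⁴ + 3⁴ = 1956
1956 = (2,6,1,3)_9 → 2⁴ + 6⁴ + 1⁴ + 3⁴ = 1394

1394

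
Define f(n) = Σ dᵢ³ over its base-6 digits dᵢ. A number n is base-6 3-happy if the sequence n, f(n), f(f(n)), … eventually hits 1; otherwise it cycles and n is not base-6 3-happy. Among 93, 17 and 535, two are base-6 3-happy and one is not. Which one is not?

93

93: 93 → 62 → 73 → 9 → 28 → 128 → 62  — repeats 62 (not base-6 3-happy)
17: 17 → 133 → 92 → 43 → 3 → 27 → 91 → 36 → 1  — reaches 1 (base-6 3-happy)
535: 535 → 142 → 216 → 1  — reaches 1 (base-6 3-happy)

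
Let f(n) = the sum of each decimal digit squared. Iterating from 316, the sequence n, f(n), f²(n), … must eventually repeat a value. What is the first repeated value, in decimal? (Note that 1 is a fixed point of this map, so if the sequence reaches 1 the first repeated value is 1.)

316 → 3² + 1² + 6² = 9 + 1 + 36 = 46
46 → 4² + 6² = 16 + 36 = 52
52 → 5² + 2² = 25 + 4 = 29
29 → 2² + 9² = 4 + 81 = 85
85 → 8² + 5² = 64 + 25 = 89
89 → 8² + 9² = 64 + 81 = 145
145 → 1² + 4² + 5² = 1 + 16 + 25 = 42
42 → 4² + 2² = 16 + 4 = 20
20 → 2² + 0² = 4 + 0 = 4
4 → 4² = 16
16 → 1² + 6² = 1 + 36 = 37
37 → 3² + 7² = 9 + 49 = 58
58 → 5² + 8² = 25 + 64 = 89  — 89 already appeared earlier.

89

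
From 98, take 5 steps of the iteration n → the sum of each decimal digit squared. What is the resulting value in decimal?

98 → 9² + 8² = 81 + 64 = 145
145 → 1² + 4² + 5² = 1 + 16 + 25 = 42
42 → 4² + 2² = 16 + 4 = 20
20 → 2² + 0² = 4 + 0 = 4
4 → 4² = 16

16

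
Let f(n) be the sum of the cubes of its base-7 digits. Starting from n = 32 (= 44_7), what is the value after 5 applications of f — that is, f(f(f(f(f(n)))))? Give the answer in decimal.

32 = (4,4)_7 → 4³ + 4³ = 128
128 = (2,4,2)_7 → 2³ + 4³ + 2³ = 80
80 = (1,4,3)_7 → 1³ + 4³ + 3³ = 92
92 = (1,6,1)_7 → 1³ + 6³ + 1³ = 218
218 = (4,3,1)_7 → 4³ + 3³ + 1³ = 92

92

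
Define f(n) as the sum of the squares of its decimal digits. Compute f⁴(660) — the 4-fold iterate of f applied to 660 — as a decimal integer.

660 → 6² + 6² + 0² = 72
72 → 7² + 2² = 53
53 → 5² + 3² = 34
34 → 3² + 4² = 25

25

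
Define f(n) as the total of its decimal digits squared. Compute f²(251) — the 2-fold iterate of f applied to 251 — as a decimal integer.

9

251 → 2² + 5² + 1² = 30
30 → 3² + 0² = 9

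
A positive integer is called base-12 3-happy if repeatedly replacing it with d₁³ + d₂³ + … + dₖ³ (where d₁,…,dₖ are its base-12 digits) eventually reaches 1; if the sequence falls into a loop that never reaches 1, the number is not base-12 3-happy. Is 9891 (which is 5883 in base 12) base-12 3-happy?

9891 = (5,8,8,3)_12 → 5³ + 8³ + 8³ + 3³ = 1176
1176 = (8,2,0)_12 → 8³ + 2³ + 0³ = 520
520 = (3,7,4)_12 → 3³ + 7³ + 4³ = 434
434 = (3,0,2)_12 → 3³ + 0³ + 2³ = 35
35 = (2,11)_12 → 2³ + 11³ = 1339
1339 = (9,3,7)_12 → 9³ + 3³ + 7³ = 1099
1099 = (7,7,7)_12 → 7³ + 7³ + 7³ = 1029
1029 = (7,1,9)_12 → 7³ + 1³ + 9³ = 1073
1073 = (7,5,5)_12 → 7³ + 5³ + 5³ = 593
593 = (4,1,5)_12 → 4³ + 1³ + 5³ = 190
190 = (1,3,10)_12 → 1³ + 3³ + 10³ = 1028
1028 = (7,1,8)_12 → 7³ + 1³ + 8³ = 856
856 = (5,11,4)_12 → 5³ + 11³ + 4³ = 1520
1520 = (10,6,8)_12 → 10³ + 6³ + 8³ = 1728
1728 = (1,0,0,0)_12 → 1³ + 0³ + 0³ + 0³ = 1  — reached 1.

base-12 3-happy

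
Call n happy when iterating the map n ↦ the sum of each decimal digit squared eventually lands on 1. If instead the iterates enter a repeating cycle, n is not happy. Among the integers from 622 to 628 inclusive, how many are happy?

622: 622 → 44 → 32 → 13 → 10 → 1  — happy
623: 623 → 49 → 97 → 130 → 10 → 1  — happy
624: 624 → 56 → 61 → 37 → 58 → 89 → 145 → 42 → 20 → 4 → 16 → 37  — not happy
625: 625 → 65 → 61 → 37 → 58 → 89 → 145 → 42 → 20 → 4 → 16 → 37  — not happy
626: 626 → 76 → 85 → 89 → 145 → 42 → 20 → 4 → 16 → 37 → 58 → 89  — not happy
627: 627 → 89 → 145 → 42 → 20 → 4 → 16 → 37 → 58 → 89  — not happy
628: 628 → 104 → 17 → 50 → 25 → 29 → 85 → 89 → 145 → 42 → 20 → 4 → 16 → 37 → 58 → 89  — not happy
happy: 622, 623

2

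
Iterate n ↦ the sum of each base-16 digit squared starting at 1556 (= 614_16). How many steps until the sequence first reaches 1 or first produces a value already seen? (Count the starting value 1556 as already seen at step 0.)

6

1556 = (6,1,4)_16 → 6² + 1² + 4² = 36 + 1 + 16 = 53
53 = (3,5)_16 → 3² + 5² = 9 + 25 = 34
34 = (2,2)_16 → 2² + 2² = 4 + 4 = 8
8 = (8)_16 → 8² = 64
64 = (4,0)_16 → 4² + 0² = 16 + 0 = 16
16 = (1,0)_16 → 1² + 0² = 1 + 0 = 1  — reached 1.
That took 6 steps.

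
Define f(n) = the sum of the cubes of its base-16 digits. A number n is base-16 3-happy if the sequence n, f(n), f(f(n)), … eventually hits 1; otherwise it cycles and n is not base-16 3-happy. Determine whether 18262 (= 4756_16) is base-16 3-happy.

18262 = (4,7,5,6)_16 → 4³ + 7³ + 5³ + 6³ = 748
748 = (2,14,12)_16 → 2³ + 14³ + 12³ = 4480
4480 = (1,1,8,0)_16 → 1³ + 1³ + 8³ + 0³ = 514
514 = (2,0,2)_16 → 2³ + 0³ + 2³ = 16
16 = (1,0)_16 → 1³ + 0³ = 1  — reached 1.

base-16 3-happy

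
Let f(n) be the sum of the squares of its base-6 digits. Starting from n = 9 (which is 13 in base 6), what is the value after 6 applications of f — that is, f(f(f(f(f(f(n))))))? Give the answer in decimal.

20

9 = (1,3)_6 → 1² + 3² = 1 + 9 = 10
10 = (1,4)_6 → 1² + 4² = 1 + 16 = 17
17 = (2,5)_6 → 2² + 5² = 4 + 25 = 29
29 = (4,5)_6 → 4² + 5² = 16 + 25 = 41
41 = (1,0,5)_6 → 1² + 0² + 5² = 1 + 0 + 25 = 26
26 = (4,2)_6 → 4² + 2² = 16 + 4 = 20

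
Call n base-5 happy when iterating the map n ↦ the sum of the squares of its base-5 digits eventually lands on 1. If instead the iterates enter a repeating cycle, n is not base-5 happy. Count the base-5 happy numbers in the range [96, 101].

96: 96 → 26 → 2 → 4 → 16 → 10 → 4  (repeats 4)
97: 97 → 29 → 17 → 13 → 13  (repeats 13)
98: 98 → 34 → 18 → 18  (repeats 18)
99: 99 → 41 → 11 → 5 → 1  (reaches 1)
100: 100 → 16 → 10 → 4 → 16  (repeats 16)
101: 101 → 17 → 13 → 13  (repeats 13)
base-5 happy: 99

1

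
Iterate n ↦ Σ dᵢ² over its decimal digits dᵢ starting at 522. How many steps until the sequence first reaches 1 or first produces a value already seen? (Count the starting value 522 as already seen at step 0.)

13

522 → 5² + 2² + 2² = 25 + 4 + 4 = 33
33 → 3² + 3² = 9 + 9 = 18
18 → 1² + 8² = 1 + 64 = 65
65 → 6² + 5² = 36 + 25 = 61
61 → 6² + 1² = 36 + 1 = 37
37 → 3² + 7² = 9 + 49 = 58
58 → 5² + 8² = 25 + 64 = 89
89 → 8² + 9² = 64 + 81 = 145
145 → 1² + 4² + 5² = 1 + 16 + 25 = 42
42 → 4² + 2² = 16 + 4 = 20
20 → 2² + 0² = 4 + 0 = 4
4 → 4² = 16
16 → 1² + 6² = 1 + 36 = 37  — 37 repeats.
That took 13 steps.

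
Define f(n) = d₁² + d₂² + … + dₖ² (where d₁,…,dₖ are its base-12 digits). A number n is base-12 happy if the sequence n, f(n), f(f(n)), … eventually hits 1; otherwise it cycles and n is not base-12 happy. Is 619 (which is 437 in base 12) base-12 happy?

not base-12 happy

619 = (4,3,7)_12 → 4² + 3² + 7² = 74
74 = (6,2)_12 → 6² + 2² = 40
40 = (3,4)_12 → 3² + 4² = 25
25 = (2,1)_12 → 2² + 1² = 5
5 = (5)_12 → 5² = 25  — 25 already seen; the sequence cycles without reaching 1.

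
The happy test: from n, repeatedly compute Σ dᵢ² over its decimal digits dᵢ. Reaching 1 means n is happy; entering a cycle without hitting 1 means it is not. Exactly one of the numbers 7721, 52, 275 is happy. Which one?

7721

7721: 7721 → 103 → 10 → 1  — reaches 1 (happy)
52: 52 → 29 → 85 → 89 → 145 → 42 → 20 → 4 → 16 → 37 → 58 → 89  — repeats 89 (not happy)
275: 275 → 78 → 113 → 11 → 2 → 4 → 16 → 37 → 58 → 89 → 145 → 42 → 20 → 4  — repeats 4 (not happy)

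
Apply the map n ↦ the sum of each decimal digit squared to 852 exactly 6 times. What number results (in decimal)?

852 → 8² + 5² + 2² = 64 + 25 + 4 = 93
93 → 9² + 3² = 81 + 9 = 90
90 → 9² + 0² = 81 + 0 = 81
81 → 8² + 1² = 64 + 1 = 65
65 → 6² + 5² = 36 + 25 = 61
61 → 6² + 1² = 36 + 1 = 37

37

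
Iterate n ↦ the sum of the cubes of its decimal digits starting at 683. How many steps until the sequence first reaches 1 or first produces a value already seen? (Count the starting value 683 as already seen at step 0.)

683 → 6³ + 8³ + 3³ = 755
755 → 7³ + 5³ + 5³ = 593
593 → 5³ + 9³ + 3³ = 881
881 → 8³ + 8³ + 1³ = 1025
1025 → 1³ + 0³ + 2³ + 5³ = 134
134 → 1³ + 3³ + 4³ = 92
92 → 9³ + 2³ = 737
737 → 7³ + 3³ + 7³ = 713
713 → 7³ + 1³ + 3³ = 371
371 → 3³ + 7³ + 1³ = 371  — 371 repeats.
That took 10 steps.

10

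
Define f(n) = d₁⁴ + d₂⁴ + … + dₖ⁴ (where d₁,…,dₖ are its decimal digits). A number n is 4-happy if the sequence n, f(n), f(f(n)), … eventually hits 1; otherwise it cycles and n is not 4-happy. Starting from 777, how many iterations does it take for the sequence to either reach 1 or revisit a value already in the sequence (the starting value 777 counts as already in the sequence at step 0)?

11

777 → 7⁴ + 7⁴ + 7⁴ = 7203
7203 → 7⁴ + 2⁴ + 0⁴ + 3⁴ = 2498
2498 → 2⁴ + 4⁴ + 9⁴ + 8⁴ = 10929
10929 → 1⁴ + 0⁴ + 9⁴ + 2⁴ + 9⁴ = 13139
13139 → 1⁴ + 3⁴ + 1⁴ + 3⁴ + 9⁴ = 6725
6725 → 6⁴ + 7⁴ + 2⁴ + 5⁴ = 4338
4338 → 4⁴ + 3⁴ + 3⁴ + 8⁴ = 4514
4514 → 4⁴ + 5⁴ + 1⁴ + 4⁴ = 1138
1138 → 1⁴ + 1⁴ + 3⁴ + 8⁴ = 4179
4179 → 4⁴ + 1⁴ + 7⁴ + 9⁴ = 9219
9219 → 9⁴ + 2⁴ + 1⁴ + 9⁴ = 13139  — 13139 repeats.
That took 11 steps.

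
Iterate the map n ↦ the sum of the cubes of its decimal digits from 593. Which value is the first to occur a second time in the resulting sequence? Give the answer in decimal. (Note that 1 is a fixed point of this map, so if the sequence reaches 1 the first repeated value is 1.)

593 → 5³ + 9³ + 3³ = 881
881 → 8³ + 8³ + 1³ = 1025
1025 → 1³ + 0³ + 2³ + 5³ = 134
134 → 1³ + 3³ + 4³ = 92
92 → 9³ + 2³ = 737
737 → 7³ + 3³ + 7³ = 713
713 → 7³ + 1³ + 3³ = 371
371 → 3³ + 7³ + 1³ = 371  — 371 already appeared earlier.

371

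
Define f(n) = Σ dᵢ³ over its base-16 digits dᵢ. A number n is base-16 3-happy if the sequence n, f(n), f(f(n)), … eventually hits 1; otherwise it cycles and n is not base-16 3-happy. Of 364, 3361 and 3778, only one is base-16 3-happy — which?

364: 364 → 1945 → 1801 → 1072 → 91 → 1456 → 1456  — repeats 1456 (not base-16 3-happy)
3361: 3361 → 2206 → 3985 → 4105 → 730 → 3205 → 2365 → 2953 → 2572 → 2728 → 2512 → 2926 → 4291 → 1756 → 4141 → 2206  — repeats 2206 (not base-16 3-happy)
3778: 3778 → 4480 → 514 → 16 → 1  — reaches 1 (base-16 3-happy)

3778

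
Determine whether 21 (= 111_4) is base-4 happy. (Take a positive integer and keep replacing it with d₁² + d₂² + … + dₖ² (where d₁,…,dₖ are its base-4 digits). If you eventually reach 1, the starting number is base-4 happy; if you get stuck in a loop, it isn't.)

21 = (1,1,1)_4 → 3
3 = (3)_4 → 9
9 = (2,1)_4 → 5
5 = (1,1)_4 → 2
2 = (2)_4 → 4
4 = (1,0)_4 → 1  — reached 1.

base-4 happy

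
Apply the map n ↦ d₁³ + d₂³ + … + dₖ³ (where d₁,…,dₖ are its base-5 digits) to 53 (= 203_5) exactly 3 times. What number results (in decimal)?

53 = (2,0,3)_5 → 2³ + 0³ + 3³ = 8 + 0 + 27 = 35
35 = (1,2,0)_5 → 1³ + 2³ + 0³ = 1 + 8 + 0 = 9
9 = (1,4)_5 → 1³ + 4³ = 1 + 64 = 65

65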